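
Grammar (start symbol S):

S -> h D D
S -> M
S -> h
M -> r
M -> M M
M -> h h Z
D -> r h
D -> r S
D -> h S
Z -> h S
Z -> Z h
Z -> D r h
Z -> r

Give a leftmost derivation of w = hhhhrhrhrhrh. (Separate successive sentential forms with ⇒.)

S ⇒ M ⇒ hhZ ⇒ hhhS ⇒ hhhhDD ⇒ hhhhrSD ⇒ hhhhrhDDD ⇒ hhhhrhrhDD ⇒ hhhhrhrhrhD ⇒ hhhhrhrhrhrh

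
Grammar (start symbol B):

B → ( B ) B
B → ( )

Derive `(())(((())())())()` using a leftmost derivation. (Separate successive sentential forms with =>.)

B => (B)B   [B → ( B ) B]
(B)B => (())B   [B → ( )]
(())B => (())(B)B   [B → ( B ) B]
(())(B)B => (())((B)B)B   [B → ( B ) B]
(())((B)B)B => (())(((B)B)B)B   [B → ( B ) B]
(())(((B)B)B)B => (())(((())B)B)B   [B → ( )]
(())(((())B)B)B => (())(((())())B)B   [B → ( )]
(())(((())())B)B => (())(((())())())B   [B → ( )]
(())(((())())())B => (())(((())())())()   [B → ( )]

B=>(B)B=>(())B=>(())(B)B=>(())((B)B)B=>(())(((B)B)B)B=>(())(((())B)B)B=>(())(((())())B)B=>(())(((())())())B=>(())(((())())())()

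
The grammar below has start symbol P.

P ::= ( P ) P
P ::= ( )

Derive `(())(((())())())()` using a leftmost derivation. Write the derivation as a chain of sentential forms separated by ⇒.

P⇒(P)P⇒(())P⇒(())(P)P⇒(())((P)P)P⇒(())(((P)P)P)P⇒(())(((())P)P)P⇒(())(((())())P)P⇒(())(((())())())P⇒(())(((())())())()

P ⇒ (P)P   [P ::= ( P ) P]
(P)P ⇒ (())P   [P ::= ( )]
(())P ⇒ (())(P)P   [P ::= ( P ) P]
(())(P)P ⇒ (())((P)P)P   [P ::= ( P ) P]
(())((P)P)P ⇒ (())(((P)P)P)P   [P ::= ( P ) P]
(())(((P)P)P)P ⇒ (())(((())P)P)P   [P ::= ( )]
(())(((())P)P)P ⇒ (())(((())())P)P   [P ::= ( )]
(())(((())())P)P ⇒ (())(((())())())P   [P ::= ( )]
(())(((())())())P ⇒ (())(((())())())()   [P ::= ( )]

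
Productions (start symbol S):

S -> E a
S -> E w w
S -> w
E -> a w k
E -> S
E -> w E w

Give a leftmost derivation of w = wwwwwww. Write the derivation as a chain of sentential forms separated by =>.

S => Eww => Sww => Ewwww => Swwww => Ewwwwww => Swwwwww => wwwwwww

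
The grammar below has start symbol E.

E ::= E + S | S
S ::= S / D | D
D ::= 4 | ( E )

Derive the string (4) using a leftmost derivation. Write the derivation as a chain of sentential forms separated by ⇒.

E⇒S⇒D⇒(E)⇒(S)⇒(D)⇒(4)

E ⇒ S   [E ::= S]
S ⇒ D   [S ::= D]
D ⇒ (E)   [D ::= ( E )]
(E) ⇒ (S)   [E ::= S]
(S) ⇒ (D)   [S ::= D]
(D) ⇒ (4)   [D ::= 4]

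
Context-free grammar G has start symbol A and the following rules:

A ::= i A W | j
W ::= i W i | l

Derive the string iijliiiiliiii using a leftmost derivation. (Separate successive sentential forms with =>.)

A => iAW => iiAWW => iijWW => iijlW => iijliWi => iijliiWii => iijliiiWiii => iijliiiiWiiii => iijliiiiliiii

A => iAW   [A ::= i A W]
iAW => iiAWW   [A ::= i A W]
iiAWW => iijWW   [A ::= j]
iijWW => iijlW   [W ::= l]
iijlW => iijliWi   [W ::= i W i]
iijliWi => iijliiWii   [W ::= i W i]
iijliiWii => iijliiiWiii   [W ::= i W i]
iijliiiWiii => iijliiiiWiiii   [W ::= i W i]
iijliiiiWiiii => iijliiiiliiii   [W ::= l]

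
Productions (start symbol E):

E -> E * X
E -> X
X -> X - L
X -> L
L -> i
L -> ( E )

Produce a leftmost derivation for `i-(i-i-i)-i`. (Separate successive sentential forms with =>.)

E => X => X-L => X-L-L => L-L-L => i-L-L => i-(E)-L => i-(X)-L => i-(X-L)-L => i-(X-L-L)-L => i-(L-L-L)-L => i-(i-L-L)-L => i-(i-i-L)-L => i-(i-i-i)-L => i-(i-i-i)-i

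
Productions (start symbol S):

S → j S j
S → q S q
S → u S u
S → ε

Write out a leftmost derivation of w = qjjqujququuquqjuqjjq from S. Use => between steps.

S => qSq   [S → q S q]
qSq => qjSjq   [S → j S j]
qjSjq => qjjSjjq   [S → j S j]
qjjSjjq => qjjqSqjjq   [S → q S q]
qjjqSqjjq => qjjquSuqjjq   [S → u S u]
qjjquSuqjjq => qjjqujSjuqjjq   [S → j S j]
qjjqujSjuqjjq => qjjqujqSqjuqjjq   [S → q S q]
qjjqujqSqjuqjjq => qjjqujquSuqjuqjjq   [S → u S u]
qjjqujquSuqjuqjjq => qjjqujquqSquqjuqjjq   [S → q S q]
qjjqujquqSquqjuqjjq => qjjqujququSuquqjuqjjq   [S → u S u]
qjjqujququSuquqjuqjjq => qjjqujququuquqjuqjjq   [S → ε]

S=>qSq=>qjSjq=>qjjSjjq=>qjjqSqjjq=>qjjquSuqjjq=>qjjqujSjuqjjq=>qjjqujqSqjuqjjq=>qjjqujquSuqjuqjjq=>qjjqujquqSquqjuqjjq=>qjjqujququSuquqjuqjjq=>qjjqujququuquqjuqjjq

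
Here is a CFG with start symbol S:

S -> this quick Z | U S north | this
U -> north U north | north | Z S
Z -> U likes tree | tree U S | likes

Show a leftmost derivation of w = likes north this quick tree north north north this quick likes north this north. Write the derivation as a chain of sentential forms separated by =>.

S => U S north => Z S S north => likes S S north => likes U S north S north => likes north S north S north => likes north this quick Z north S north => likes north this quick tree U S north S north => likes north this quick tree north U north S north S north => likes north this quick tree north north north S north S north => likes north this quick tree north north north this quick Z north S north => likes north this quick tree north north north this quick likes north S north => likes north this quick tree north north north this quick likes north this north

S => U S north   [S -> U S north]
U S north => Z S S north   [U -> Z S]
Z S S north => likes S S north   [Z -> likes]
likes S S north => likes U S north S north   [S -> U S north]
likes U S north S north => likes north S north S north   [U -> north]
likes north S north S north => likes north this quick Z north S north   [S -> this quick Z]
likes north this quick Z north S north => likes north this quick tree U S north S north   [Z -> tree U S]
likes north this quick tree U S north S north => likes north this quick tree north U north S north S north   [U -> north U north]
likes north this quick tree north U north S north S north => likes north this quick tree north north north S north S north   [U -> north]
likes north this quick tree north north north S north S north => likes north this quick tree north north north this quick Z north S north   [S -> this quick Z]
likes north this quick tree north north north this quick Z north S north => likes north this quick tree north north north this quick likes north S north   [Z -> likes]
likes north this quick tree north north north this quick likes north S north => likes north this quick tree north north north this quick likes north this north   [S -> this]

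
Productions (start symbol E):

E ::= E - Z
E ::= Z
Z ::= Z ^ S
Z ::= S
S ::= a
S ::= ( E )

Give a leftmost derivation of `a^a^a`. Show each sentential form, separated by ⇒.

E⇒Z⇒Z^S⇒Z^S^S⇒S^S^S⇒a^S^S⇒a^a^S⇒a^a^a

E ⇒ Z   [E ::= Z]
Z ⇒ Z^S   [Z ::= Z ^ S]
Z^S ⇒ Z^S^S   [Z ::= Z ^ S]
Z^S^S ⇒ S^S^S   [Z ::= S]
S^S^S ⇒ a^S^S   [S ::= a]
a^S^S ⇒ a^a^S   [S ::= a]
a^a^S ⇒ a^a^a   [S ::= a]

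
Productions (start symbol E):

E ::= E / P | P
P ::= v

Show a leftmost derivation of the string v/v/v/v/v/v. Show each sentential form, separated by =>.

E => E/P => E/P/P => E/P/P/P => E/P/P/P/P => E/P/P/P/P/P => P/P/P/P/P/P => v/P/P/P/P/P => v/v/P/P/P/P => v/v/v/P/P/P => v/v/v/v/P/P => v/v/v/v/v/P => v/v/v/v/v/v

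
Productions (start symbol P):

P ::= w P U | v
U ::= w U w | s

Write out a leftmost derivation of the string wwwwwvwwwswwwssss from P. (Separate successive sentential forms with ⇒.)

P ⇒ wPU   [P ::= w P U]
wPU ⇒ wwPUU   [P ::= w P U]
wwPUU ⇒ wwwPUUU   [P ::= w P U]
wwwPUUU ⇒ wwwwPUUUU   [P ::= w P U]
wwwwPUUUU ⇒ wwwwwPUUUUU   [P ::= w P U]
wwwwwPUUUUU ⇒ wwwwwvUUUUU   [P ::= v]
wwwwwvUUUUU ⇒ wwwwwvwUwUUUU   [U ::= w U w]
wwwwwvwUwUUUU ⇒ wwwwwvwwUwwUUUU   [U ::= w U w]
wwwwwvwwUwwUUUU ⇒ wwwwwvwwwUwwwUUUU   [U ::= w U w]
wwwwwvwwwUwwwUUUU ⇒ wwwwwvwwwswwwUUUU   [U ::= s]
wwwwwvwwwswwwUUUU ⇒ wwwwwvwwwswwwsUUU   [U ::= s]
wwwwwvwwwswwwsUUU ⇒ wwwwwvwwwswwwssUU   [U ::= s]
wwwwwvwwwswwwssUU ⇒ wwwwwvwwwswwwsssU   [U ::= s]
wwwwwvwwwswwwsssU ⇒ wwwwwvwwwswwwssss   [U ::= s]

P ⇒ wPU ⇒ wwPUU ⇒ wwwPUUU ⇒ wwwwPUUUU ⇒ wwwwwPUUUUU ⇒ wwwwwvUUUUU ⇒ wwwwwvwUwUUUU ⇒ wwwwwvwwUwwUUUU ⇒ wwwwwvwwwUwwwUUUU ⇒ wwwwwvwwwswwwUUUU ⇒ wwwwwvwwwswwwsUUU ⇒ wwwwwvwwwswwwssUU ⇒ wwwwwvwwwswwwsssU ⇒ wwwwwvwwwswwwssss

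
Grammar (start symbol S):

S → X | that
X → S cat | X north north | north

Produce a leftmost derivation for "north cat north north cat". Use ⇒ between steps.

S ⇒ X ⇒ S cat ⇒ X cat ⇒ X north north cat ⇒ S cat north north cat ⇒ X cat north north cat ⇒ north cat north north cat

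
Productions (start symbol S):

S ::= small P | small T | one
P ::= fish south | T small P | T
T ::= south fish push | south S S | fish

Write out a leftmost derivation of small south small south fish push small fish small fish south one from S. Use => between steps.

S => small T => small south S S => small south small P S => small south small T small P S => small south small south fish push small P S => small south small south fish push small T small P S => small south small south fish push small fish small P S => small south small south fish push small fish small fish south S => small south small south fish push small fish small fish south one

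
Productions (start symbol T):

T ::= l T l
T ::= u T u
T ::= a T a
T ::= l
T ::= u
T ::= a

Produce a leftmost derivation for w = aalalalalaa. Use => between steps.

T=>aTa=>aaTaa=>aalTlaa=>aalaTalaa=>aalalTlalaa=>aalalalalaa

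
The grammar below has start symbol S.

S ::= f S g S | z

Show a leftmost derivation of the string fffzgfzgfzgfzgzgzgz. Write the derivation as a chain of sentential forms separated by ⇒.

S⇒fSgS⇒ffSgSgS⇒fffSgSgSgS⇒fffzgSgSgS⇒fffzgfSgSgSgS⇒fffzgfzgSgSgS⇒fffzgfzgfSgSgSgS⇒fffzgfzgfzgSgSgS⇒fffzgfzgfzgfSgSgSgS⇒fffzgfzgfzgfzgSgSgS⇒fffzgfzgfzgfzgzgSgS⇒fffzgfzgfzgfzgzgzgS⇒fffzgfzgfzgfzgzgzgz

S ⇒ fSgS   [S ::= f S g S]
fSgS ⇒ ffSgSgS   [S ::= f S g S]
ffSgSgS ⇒ fffSgSgSgS   [S ::= f S g S]
fffSgSgSgS ⇒ fffzgSgSgS   [S ::= z]
fffzgSgSgS ⇒ fffzgfSgSgSgS   [S ::= f S g S]
fffzgfSgSgSgS ⇒ fffzgfzgSgSgS   [S ::= z]
fffzgfzgSgSgS ⇒ fffzgfzgfSgSgSgS   [S ::= f S g S]
fffzgfzgfSgSgSgS ⇒ fffzgfzgfzgSgSgS   [S ::= z]
fffzgfzgfzgSgSgS ⇒ fffzgfzgfzgfSgSgSgS   [S ::= f S g S]
fffzgfzgfzgfSgSgSgS ⇒ fffzgfzgfzgfzgSgSgS   [S ::= z]
fffzgfzgfzgfzgSgSgS ⇒ fffzgfzgfzgfzgzgSgS   [S ::= z]
fffzgfzgfzgfzgzgSgS ⇒ fffzgfzgfzgfzgzgzgS   [S ::= z]
fffzgfzgfzgfzgzgzgS ⇒ fffzgfzgfzgfzgzgzgz   [S ::= z]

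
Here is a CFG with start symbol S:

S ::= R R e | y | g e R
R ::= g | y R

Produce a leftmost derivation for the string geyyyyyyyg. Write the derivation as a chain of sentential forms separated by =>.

S => geR   [S ::= g e R]
geR => geyR   [R ::= y R]
geyR => geyyR   [R ::= y R]
geyyR => geyyyR   [R ::= y R]
geyyyR => geyyyyR   [R ::= y R]
geyyyyR => geyyyyyR   [R ::= y R]
geyyyyyR => geyyyyyyR   [R ::= y R]
geyyyyyyR => geyyyyyyyR   [R ::= y R]
geyyyyyyyR => geyyyyyyyg   [R ::= g]

S=>geR=>geyR=>geyyR=>geyyyR=>geyyyyR=>geyyyyyR=>geyyyyyyR=>geyyyyyyyR=>geyyyyyyyg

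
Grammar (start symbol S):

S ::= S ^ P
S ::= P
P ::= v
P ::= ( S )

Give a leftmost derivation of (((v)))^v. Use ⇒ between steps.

S⇒S^P⇒P^P⇒(S)^P⇒(P)^P⇒((S))^P⇒((P))^P⇒(((S)))^P⇒(((P)))^P⇒(((v)))^P⇒(((v)))^v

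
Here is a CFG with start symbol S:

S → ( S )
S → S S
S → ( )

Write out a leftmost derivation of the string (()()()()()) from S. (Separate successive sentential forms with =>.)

S => (S) => (SS) => (SSS) => (()SS) => (()SSS) => (()SSSS) => (()()SSS) => (()()()SS) => (()()()()S) => (()()()()())

S => (S)   [S → ( S )]
(S) => (SS)   [S → S S]
(SS) => (SSS)   [S → S S]
(SSS) => (()SS)   [S → ( )]
(()SS) => (()SSS)   [S → S S]
(()SSS) => (()SSSS)   [S → S S]
(()SSSS) => (()()SSS)   [S → ( )]
(()()SSS) => (()()()SS)   [S → ( )]
(()()()SS) => (()()()()S)   [S → ( )]
(()()()()S) => (()()()()())   [S → ( )]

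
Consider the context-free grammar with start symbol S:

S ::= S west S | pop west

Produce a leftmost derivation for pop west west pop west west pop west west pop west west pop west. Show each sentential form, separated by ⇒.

S ⇒ S west S ⇒ S west S west S ⇒ S west S west S west S ⇒ S west S west S west S west S ⇒ pop west west S west S west S west S ⇒ pop west west pop west west S west S west S ⇒ pop west west pop west west pop west west S west S ⇒ pop west west pop west west pop west west pop west west S ⇒ pop west west pop west west pop west west pop west west pop west

S ⇒ S west S   [S ::= S west S]
S west S ⇒ S west S west S   [S ::= S west S]
S west S west S ⇒ S west S west S west S   [S ::= S west S]
S west S west S west S ⇒ S west S west S west S west S   [S ::= S west S]
S west S west S west S west S ⇒ pop west west S west S west S west S   [S ::= pop west]
pop west west S west S west S west S ⇒ pop west west pop west west S west S west S   [S ::= pop west]
pop west west pop west west S west S west S ⇒ pop west west pop west west pop west west S west S   [S ::= pop west]
pop west west pop west west pop west west S west S ⇒ pop west west pop west west pop west west pop west west S   [S ::= pop west]
pop west west pop west west pop west west pop west west S ⇒ pop west west pop west west pop west west pop west west pop west   [S ::= pop west]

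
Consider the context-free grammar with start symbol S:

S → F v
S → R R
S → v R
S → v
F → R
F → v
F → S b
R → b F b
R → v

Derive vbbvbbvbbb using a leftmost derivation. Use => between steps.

S => RR   [S → R R]
RR => vR   [R → v]
vR => vbFb   [R → b F b]
vbFb => vbSbb   [F → S b]
vbSbb => vbRRbb   [S → R R]
vbRRbb => vbbFbRbb   [R → b F b]
vbbFbRbb => vbbRbRbb   [F → R]
vbbRbRbb => vbbvbRbb   [R → v]
vbbvbRbb => vbbvbbFbbb   [R → b F b]
vbbvbbFbbb => vbbvbbRbbb   [F → R]
vbbvbbRbbb => vbbvbbvbbb   [R → v]

S=>RR=>vR=>vbFb=>vbSbb=>vbRRbb=>vbbFbRbb=>vbbRbRbb=>vbbvbRbb=>vbbvbbFbbb=>vbbvbbRbbb=>vbbvbbvbbb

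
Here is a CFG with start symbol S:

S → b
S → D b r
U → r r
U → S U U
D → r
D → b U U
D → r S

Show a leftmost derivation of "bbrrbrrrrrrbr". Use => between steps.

S => Dbr => bUUbr => bSUUUbr => bbUUUbr => bbrrUUbr => bbrrSUUUbr => bbrrbUUUbr => bbrrbrrUUbr => bbrrbrrrrUbr => bbrrbrrrrrrbr

S => Dbr   [S → D b r]
Dbr => bUUbr   [D → b U U]
bUUbr => bSUUUbr   [U → S U U]
bSUUUbr => bbUUUbr   [S → b]
bbUUUbr => bbrrUUbr   [U → r r]
bbrrUUbr => bbrrSUUUbr   [U → S U U]
bbrrSUUUbr => bbrrbUUUbr   [S → b]
bbrrbUUUbr => bbrrbrrUUbr   [U → r r]
bbrrbrrUUbr => bbrrbrrrrUbr   [U → r r]
bbrrbrrrrUbr => bbrrbrrrrrrbr   [U → r r]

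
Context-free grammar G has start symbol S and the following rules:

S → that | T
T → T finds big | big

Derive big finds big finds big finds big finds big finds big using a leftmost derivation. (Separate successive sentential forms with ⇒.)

S ⇒ T   [S → T]
T ⇒ T finds big   [T → T finds big]
T finds big ⇒ T finds big finds big   [T → T finds big]
T finds big finds big ⇒ T finds big finds big finds big   [T → T finds big]
T finds big finds big finds big ⇒ T finds big finds big finds big finds big   [T → T finds big]
T finds big finds big finds big finds big ⇒ T finds big finds big finds big finds big finds big   [T → T finds big]
T finds big finds big finds big finds big finds big ⇒ big finds big finds big finds big finds big finds big   [T → big]

S ⇒ T ⇒ T finds big ⇒ T finds big finds big ⇒ T finds big finds big finds big ⇒ T finds big finds big finds big finds big ⇒ T finds big finds big finds big finds big finds big ⇒ big finds big finds big finds big finds big finds big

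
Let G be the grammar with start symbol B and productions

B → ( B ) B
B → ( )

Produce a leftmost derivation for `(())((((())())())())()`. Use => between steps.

B => (B)B => (())B => (())(B)B => (())((B)B)B => (())(((B)B)B)B => (())((((B)B)B)B)B => (())((((())B)B)B)B => (())((((())())B)B)B => (())((((())())())B)B => (())((((())())())())B => (())((((())())())())()

B => (B)B   [B → ( B ) B]
(B)B => (())B   [B → ( )]
(())B => (())(B)B   [B → ( B ) B]
(())(B)B => (())((B)B)B   [B → ( B ) B]
(())((B)B)B => (())(((B)B)B)B   [B → ( B ) B]
(())(((B)B)B)B => (())((((B)B)B)B)B   [B → ( B ) B]
(())((((B)B)B)B)B => (())((((())B)B)B)B   [B → ( )]
(())((((())B)B)B)B => (())((((())())B)B)B   [B → ( )]
(())((((())())B)B)B => (())((((())())())B)B   [B → ( )]
(())((((())())())B)B => (())((((())())())())B   [B → ( )]
(())((((())())())())B => (())((((())())())())()   [B → ( )]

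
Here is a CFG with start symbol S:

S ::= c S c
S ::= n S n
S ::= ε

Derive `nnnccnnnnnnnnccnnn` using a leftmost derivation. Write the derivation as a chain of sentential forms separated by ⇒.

S⇒nSn⇒nnSnn⇒nnnSnnn⇒nnncScnnn⇒nnnccSccnnn⇒nnnccnSnccnnn⇒nnnccnnSnnccnnn⇒nnnccnnnSnnnccnnn⇒nnnccnnnnSnnnnccnnn⇒nnnccnnnnnnnnccnnn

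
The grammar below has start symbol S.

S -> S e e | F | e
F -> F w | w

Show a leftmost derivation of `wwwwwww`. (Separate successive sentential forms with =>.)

S => F => Fw => Fww => Fwww => Fwwww => Fwwwww => Fwwwwww => wwwwwww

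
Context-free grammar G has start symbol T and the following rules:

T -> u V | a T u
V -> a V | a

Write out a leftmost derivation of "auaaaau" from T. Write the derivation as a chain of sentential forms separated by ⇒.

T⇒aTu⇒auVu⇒auaVu⇒auaaVu⇒auaaaVu⇒auaaaau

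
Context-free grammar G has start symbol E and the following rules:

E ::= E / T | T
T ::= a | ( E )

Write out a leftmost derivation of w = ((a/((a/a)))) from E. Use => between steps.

E => T   [E ::= T]
T => (E)   [T ::= ( E )]
(E) => (T)   [E ::= T]
(T) => ((E))   [T ::= ( E )]
((E)) => ((E/T))   [E ::= E / T]
((E/T)) => ((T/T))   [E ::= T]
((T/T)) => ((a/T))   [T ::= a]
((a/T)) => ((a/(E)))   [T ::= ( E )]
((a/(E))) => ((a/(T)))   [E ::= T]
((a/(T))) => ((a/((E))))   [T ::= ( E )]
((a/((E)))) => ((a/((E/T))))   [E ::= E / T]
((a/((E/T)))) => ((a/((T/T))))   [E ::= T]
((a/((T/T)))) => ((a/((a/T))))   [T ::= a]
((a/((a/T)))) => ((a/((a/a))))   [T ::= a]

E=>T=>(E)=>(T)=>((E))=>((E/T))=>((T/T))=>((a/T))=>((a/(E)))=>((a/(T)))=>((a/((E))))=>((a/((E/T))))=>((a/((T/T))))=>((a/((a/T))))=>((a/((a/a))))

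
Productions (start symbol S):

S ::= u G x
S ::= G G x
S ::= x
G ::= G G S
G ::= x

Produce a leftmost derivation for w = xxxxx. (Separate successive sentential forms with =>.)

S=>GGx=>xGx=>xGGSx=>xxGSx=>xxxSx=>xxxxx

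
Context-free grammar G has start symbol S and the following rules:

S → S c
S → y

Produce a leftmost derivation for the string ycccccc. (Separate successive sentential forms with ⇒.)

S ⇒ Sc ⇒ Scc ⇒ Sccc ⇒ Scccc ⇒ Sccccc ⇒ Scccccc ⇒ ycccccc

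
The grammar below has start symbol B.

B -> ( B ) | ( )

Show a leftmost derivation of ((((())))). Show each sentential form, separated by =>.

B=>(B)=>((B))=>(((B)))=>((((B))))=>((((()))))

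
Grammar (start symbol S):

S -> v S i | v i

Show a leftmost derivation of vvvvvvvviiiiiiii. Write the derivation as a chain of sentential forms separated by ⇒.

S ⇒ vSi ⇒ vvSii ⇒ vvvSiii ⇒ vvvvSiiii ⇒ vvvvvSiiiii ⇒ vvvvvvSiiiiii ⇒ vvvvvvvSiiiiiii ⇒ vvvvvvvviiiiiiii

S ⇒ vSi   [S -> v S i]
vSi ⇒ vvSii   [S -> v S i]
vvSii ⇒ vvvSiii   [S -> v S i]
vvvSiii ⇒ vvvvSiiii   [S -> v S i]
vvvvSiiii ⇒ vvvvvSiiiii   [S -> v S i]
vvvvvSiiiii ⇒ vvvvvvSiiiiii   [S -> v S i]
vvvvvvSiiiiii ⇒ vvvvvvvSiiiiiii   [S -> v S i]
vvvvvvvSiiiiiii ⇒ vvvvvvvviiiiiiii   [S -> v i]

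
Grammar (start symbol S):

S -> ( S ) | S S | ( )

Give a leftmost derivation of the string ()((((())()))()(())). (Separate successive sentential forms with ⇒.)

S ⇒ SS ⇒ ()S ⇒ ()(S) ⇒ ()(SS) ⇒ ()(SSS) ⇒ ()((S)SS) ⇒ ()(((S))SS) ⇒ ()(((SS))SS) ⇒ ()((((S)S))SS) ⇒ ()((((())S))SS) ⇒ ()((((())()))SS) ⇒ ()((((())()))()S) ⇒ ()((((())()))()(S)) ⇒ ()((((())()))()(()))

S ⇒ SS   [S -> S S]
SS ⇒ ()S   [S -> ( )]
()S ⇒ ()(S)   [S -> ( S )]
()(S) ⇒ ()(SS)   [S -> S S]
()(SS) ⇒ ()(SSS)   [S -> S S]
()(SSS) ⇒ ()((S)SS)   [S -> ( S )]
()((S)SS) ⇒ ()(((S))SS)   [S -> ( S )]
()(((S))SS) ⇒ ()(((SS))SS)   [S -> S S]
()(((SS))SS) ⇒ ()((((S)S))SS)   [S -> ( S )]
()((((S)S))SS) ⇒ ()((((())S))SS)   [S -> ( )]
()((((())S))SS) ⇒ ()((((())()))SS)   [S -> ( )]
()((((())()))SS) ⇒ ()((((())()))()S)   [S -> ( )]
()((((())()))()S) ⇒ ()((((())()))()(S))   [S -> ( S )]
()((((())()))()(S)) ⇒ ()((((())()))()(()))   [S -> ( )]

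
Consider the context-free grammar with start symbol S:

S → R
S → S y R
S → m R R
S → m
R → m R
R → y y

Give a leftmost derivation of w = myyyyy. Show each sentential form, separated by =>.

S => SyR   [S → S y R]
SyR => RyR   [S → R]
RyR => mRyR   [R → m R]
mRyR => myyyR   [R → y y]
myyyR => myyyyy   [R → y y]

S => SyR => RyR => mRyR => myyyR => myyyyy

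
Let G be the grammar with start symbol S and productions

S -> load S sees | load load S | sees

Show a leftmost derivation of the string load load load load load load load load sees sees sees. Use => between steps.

S => load load S => load load load load S => load load load load load S sees => load load load load load load load S sees => load load load load load load load load S sees sees => load load load load load load load load sees sees sees

S => load load S   [S -> load load S]
load load S => load load load load S   [S -> load load S]
load load load load S => load load load load load S sees   [S -> load S sees]
load load load load load S sees => load load load load load load load S sees   [S -> load load S]
load load load load load load load S sees => load load load load load load load load S sees sees   [S -> load S sees]
load load load load load load load load S sees sees => load load load load load load load load sees sees sees   [S -> sees]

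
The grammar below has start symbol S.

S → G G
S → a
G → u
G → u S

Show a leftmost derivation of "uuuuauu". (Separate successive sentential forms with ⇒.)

S ⇒ GG   [S → G G]
GG ⇒ uG   [G → u]
uG ⇒ uuS   [G → u S]
uuS ⇒ uuGG   [S → G G]
uuGG ⇒ uuuSG   [G → u S]
uuuSG ⇒ uuuGGG   [S → G G]
uuuGGG ⇒ uuuuSGG   [G → u S]
uuuuSGG ⇒ uuuuaGG   [S → a]
uuuuaGG ⇒ uuuuauG   [G → u]
uuuuauG ⇒ uuuuauu   [G → u]

S⇒GG⇒uG⇒uuS⇒uuGG⇒uuuSG⇒uuuGGG⇒uuuuSGG⇒uuuuaGG⇒uuuuauG⇒uuuuauu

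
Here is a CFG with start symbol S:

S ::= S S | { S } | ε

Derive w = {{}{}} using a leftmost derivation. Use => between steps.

S => {S} => {SS} => {SSS} => {SSSS} => {{S}SSS} => {{}SSS} => {{}SSSS} => {{}{S}SSS} => {{}{}SSS} => {{}{}SS} => {{}{}S} => {{}{}}

S => {S}   [S ::= { S }]
{S} => {SS}   [S ::= S S]
{SS} => {SSS}   [S ::= S S]
{SSS} => {SSSS}   [S ::= S S]
{SSSS} => {{S}SSS}   [S ::= { S }]
{{S}SSS} => {{}SSS}   [S ::= ε]
{{}SSS} => {{}SSSS}   [S ::= S S]
{{}SSSS} => {{}{S}SSS}   [S ::= { S }]
{{}{S}SSS} => {{}{}SSS}   [S ::= ε]
{{}{}SSS} => {{}{}SS}   [S ::= ε]
{{}{}SS} => {{}{}S}   [S ::= ε]
{{}{}S} => {{}{}}   [S ::= ε]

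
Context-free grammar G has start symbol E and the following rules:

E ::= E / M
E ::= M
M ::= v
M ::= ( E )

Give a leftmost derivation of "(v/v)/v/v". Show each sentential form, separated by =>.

E => E/M   [E ::= E / M]
E/M => E/M/M   [E ::= E / M]
E/M/M => M/M/M   [E ::= M]
M/M/M => (E)/M/M   [M ::= ( E )]
(E)/M/M => (E/M)/M/M   [E ::= E / M]
(E/M)/M/M => (M/M)/M/M   [E ::= M]
(M/M)/M/M => (v/M)/M/M   [M ::= v]
(v/M)/M/M => (v/v)/M/M   [M ::= v]
(v/v)/M/M => (v/v)/v/M   [M ::= v]
(v/v)/v/M => (v/v)/v/v   [M ::= v]

E=>E/M=>E/M/M=>M/M/M=>(E)/M/M=>(E/M)/M/M=>(M/M)/M/M=>(v/M)/M/M=>(v/v)/M/M=>(v/v)/v/M=>(v/v)/v/v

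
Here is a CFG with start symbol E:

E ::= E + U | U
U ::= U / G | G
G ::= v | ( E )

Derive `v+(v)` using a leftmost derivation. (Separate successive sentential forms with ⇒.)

E⇒E+U⇒U+U⇒G+U⇒v+U⇒v+G⇒v+(E)⇒v+(U)⇒v+(G)⇒v+(v)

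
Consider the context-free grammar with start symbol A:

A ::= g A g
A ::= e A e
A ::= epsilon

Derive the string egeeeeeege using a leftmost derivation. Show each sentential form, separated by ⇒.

A ⇒ eAe ⇒ egAge ⇒ egeAege ⇒ egeeAeege ⇒ egeeeAeeege ⇒ egeeeeeege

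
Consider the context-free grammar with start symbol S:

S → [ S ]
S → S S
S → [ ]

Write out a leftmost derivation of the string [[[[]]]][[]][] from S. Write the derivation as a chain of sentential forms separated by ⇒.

S⇒SS⇒SSS⇒[S]SS⇒[[S]]SS⇒[[[S]]]SS⇒[[[[]]]]SS⇒[[[[]]]][S]S⇒[[[[]]]][[]]S⇒[[[[]]]][[]][]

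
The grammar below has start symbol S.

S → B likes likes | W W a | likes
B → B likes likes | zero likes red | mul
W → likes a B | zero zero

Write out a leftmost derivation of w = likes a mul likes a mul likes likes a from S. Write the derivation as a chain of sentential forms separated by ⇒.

S ⇒ W W a   [S → W W a]
W W a ⇒ likes a B W a   [W → likes a B]
likes a B W a ⇒ likes a mul W a   [B → mul]
likes a mul W a ⇒ likes a mul likes a B a   [W → likes a B]
likes a mul likes a B a ⇒ likes a mul likes a B likes likes a   [B → B likes likes]
likes a mul likes a B likes likes a ⇒ likes a mul likes a mul likes likes a   [B → mul]

S ⇒ W W a ⇒ likes a B W a ⇒ likes a mul W a ⇒ likes a mul likes a B a ⇒ likes a mul likes a B likes likes a ⇒ likes a mul likes a mul likes likes a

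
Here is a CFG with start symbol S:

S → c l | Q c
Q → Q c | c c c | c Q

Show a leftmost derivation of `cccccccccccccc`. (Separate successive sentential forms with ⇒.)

S ⇒ Qc ⇒ cQc ⇒ ccQc ⇒ ccQcc ⇒ ccQccc ⇒ ccQcccc ⇒ cccQcccc ⇒ ccccQcccc ⇒ cccccQcccc ⇒ cccccQccccc ⇒ cccccQcccccc ⇒ cccccccccccccc

S ⇒ Qc   [S → Q c]
Qc ⇒ cQc   [Q → c Q]
cQc ⇒ ccQc   [Q → c Q]
ccQc ⇒ ccQcc   [Q → Q c]
ccQcc ⇒ ccQccc   [Q → Q c]
ccQccc ⇒ ccQcccc   [Q → Q c]
ccQcccc ⇒ cccQcccc   [Q → c Q]
cccQcccc ⇒ ccccQcccc   [Q → c Q]
ccccQcccc ⇒ cccccQcccc   [Q → c Q]
cccccQcccc ⇒ cccccQccccc   [Q → Q c]
cccccQccccc ⇒ cccccQcccccc   [Q → Q c]
cccccQcccccc ⇒ cccccccccccccc   [Q → c c c]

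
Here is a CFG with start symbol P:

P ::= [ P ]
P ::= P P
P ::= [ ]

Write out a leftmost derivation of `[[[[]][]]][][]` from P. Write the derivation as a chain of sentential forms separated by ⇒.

P ⇒ PP   [P ::= P P]
PP ⇒ PPP   [P ::= P P]
PPP ⇒ [P]PP   [P ::= [ P ]]
[P]PP ⇒ [[P]]PP   [P ::= [ P ]]
[[P]]PP ⇒ [[PP]]PP   [P ::= P P]
[[PP]]PP ⇒ [[[P]P]]PP   [P ::= [ P ]]
[[[P]P]]PP ⇒ [[[[]]P]]PP   [P ::= [ ]]
[[[[]]P]]PP ⇒ [[[[]][]]]PP   [P ::= [ ]]
[[[[]][]]]PP ⇒ [[[[]][]]][]P   [P ::= [ ]]
[[[[]][]]][]P ⇒ [[[[]][]]][][]   [P ::= [ ]]

P ⇒ PP ⇒ PPP ⇒ [P]PP ⇒ [[P]]PP ⇒ [[PP]]PP ⇒ [[[P]P]]PP ⇒ [[[[]]P]]PP ⇒ [[[[]][]]]PP ⇒ [[[[]][]]][]P ⇒ [[[[]][]]][][]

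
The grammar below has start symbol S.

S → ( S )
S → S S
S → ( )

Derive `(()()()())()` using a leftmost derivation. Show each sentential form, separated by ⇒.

S ⇒ SS   [S → S S]
SS ⇒ (S)S   [S → ( S )]
(S)S ⇒ (SS)S   [S → S S]
(SS)S ⇒ (SSS)S   [S → S S]
(SSS)S ⇒ (SSSS)S   [S → S S]
(SSSS)S ⇒ (()SSS)S   [S → ( )]
(()SSS)S ⇒ (()()SS)S   [S → ( )]
(()()SS)S ⇒ (()()()S)S   [S → ( )]
(()()()S)S ⇒ (()()()())S   [S → ( )]
(()()()())S ⇒ (()()()())()   [S → ( )]

S⇒SS⇒(S)S⇒(SS)S⇒(SSS)S⇒(SSSS)S⇒(()SSS)S⇒(()()SS)S⇒(()()()S)S⇒(()()()())S⇒(()()()())()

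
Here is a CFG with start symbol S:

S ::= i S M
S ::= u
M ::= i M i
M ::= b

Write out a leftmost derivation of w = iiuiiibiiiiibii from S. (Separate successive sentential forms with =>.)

S => iSM   [S ::= i S M]
iSM => iiSMM   [S ::= i S M]
iiSMM => iiuMM   [S ::= u]
iiuMM => iiuiMiM   [M ::= i M i]
iiuiMiM => iiuiiMiiM   [M ::= i M i]
iiuiiMiiM => iiuiiiMiiiM   [M ::= i M i]
iiuiiiMiiiM => iiuiiibiiiM   [M ::= b]
iiuiiibiiiM => iiuiiibiiiiMi   [M ::= i M i]
iiuiiibiiiiMi => iiuiiibiiiiiMii   [M ::= i M i]
iiuiiibiiiiiMii => iiuiiibiiiiibii   [M ::= b]

S=>iSM=>iiSMM=>iiuMM=>iiuiMiM=>iiuiiMiiM=>iiuiiiMiiiM=>iiuiiibiiiM=>iiuiiibiiiiMi=>iiuiiibiiiiiMii=>iiuiiibiiiiibii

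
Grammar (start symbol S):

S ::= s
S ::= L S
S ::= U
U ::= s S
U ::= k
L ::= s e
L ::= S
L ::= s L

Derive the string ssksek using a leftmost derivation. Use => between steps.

S => LS => sLS => ssLS => ssSS => ssUS => sskS => sskLS => sskseS => sskseU => ssksek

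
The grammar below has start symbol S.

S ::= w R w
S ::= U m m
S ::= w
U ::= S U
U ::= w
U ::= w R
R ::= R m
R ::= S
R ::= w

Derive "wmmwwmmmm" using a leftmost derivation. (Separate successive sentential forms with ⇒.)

S ⇒ Umm ⇒ SUmm ⇒ UmmUmm ⇒ wmmUmm ⇒ wmmwRmm ⇒ wmmwRmmm ⇒ wmmwRmmmm ⇒ wmmwSmmmm ⇒ wmmwwmmmm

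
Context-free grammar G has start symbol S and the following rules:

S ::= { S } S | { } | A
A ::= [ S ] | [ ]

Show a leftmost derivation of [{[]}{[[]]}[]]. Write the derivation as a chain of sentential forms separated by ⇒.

S ⇒ A ⇒ [S] ⇒ [{S}S] ⇒ [{A}S] ⇒ [{[]}S] ⇒ [{[]}{S}S] ⇒ [{[]}{A}S] ⇒ [{[]}{[S]}S] ⇒ [{[]}{[A]}S] ⇒ [{[]}{[[]]}S] ⇒ [{[]}{[[]]}A] ⇒ [{[]}{[[]]}[]]

S ⇒ A   [S ::= A]
A ⇒ [S]   [A ::= [ S ]]
[S] ⇒ [{S}S]   [S ::= { S } S]
[{S}S] ⇒ [{A}S]   [S ::= A]
[{A}S] ⇒ [{[]}S]   [A ::= [ ]]
[{[]}S] ⇒ [{[]}{S}S]   [S ::= { S } S]
[{[]}{S}S] ⇒ [{[]}{A}S]   [S ::= A]
[{[]}{A}S] ⇒ [{[]}{[S]}S]   [A ::= [ S ]]
[{[]}{[S]}S] ⇒ [{[]}{[A]}S]   [S ::= A]
[{[]}{[A]}S] ⇒ [{[]}{[[]]}S]   [A ::= [ ]]
[{[]}{[[]]}S] ⇒ [{[]}{[[]]}A]   [S ::= A]
[{[]}{[[]]}A] ⇒ [{[]}{[[]]}[]]   [A ::= [ ]]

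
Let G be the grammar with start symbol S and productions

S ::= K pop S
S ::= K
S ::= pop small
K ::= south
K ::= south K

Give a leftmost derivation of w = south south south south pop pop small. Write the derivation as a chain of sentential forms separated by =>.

S => K pop S => south K pop S => south south K pop S => south south south K pop S => south south south south pop S => south south south south pop pop small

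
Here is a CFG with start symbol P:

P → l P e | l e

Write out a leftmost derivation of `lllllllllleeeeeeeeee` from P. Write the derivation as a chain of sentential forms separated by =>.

P => lPe => llPee => lllPeee => llllPeeee => lllllPeeeee => llllllPeeeeee => lllllllPeeeeeee => llllllllPeeeeeeee => lllllllllPeeeeeeeee => lllllllllleeeeeeeeee

P => lPe   [P → l P e]
lPe => llPee   [P → l P e]
llPee => lllPeee   [P → l P e]
lllPeee => llllPeeee   [P → l P e]
llllPeeee => lllllPeeeee   [P → l P e]
lllllPeeeee => llllllPeeeeee   [P → l P e]
llllllPeeeeee => lllllllPeeeeeee   [P → l P e]
lllllllPeeeeeee => llllllllPeeeeeeee   [P → l P e]
llllllllPeeeeeeee => lllllllllPeeeeeeeee   [P → l P e]
lllllllllPeeeeeeeee => lllllllllleeeeeeeeee   [P → l e]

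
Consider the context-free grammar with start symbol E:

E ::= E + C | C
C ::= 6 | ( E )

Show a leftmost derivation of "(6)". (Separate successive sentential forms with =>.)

E => C => (E) => (C) => (6)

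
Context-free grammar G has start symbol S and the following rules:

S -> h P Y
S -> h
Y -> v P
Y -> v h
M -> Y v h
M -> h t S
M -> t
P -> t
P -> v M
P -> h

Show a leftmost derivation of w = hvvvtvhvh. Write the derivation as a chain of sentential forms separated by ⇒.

S ⇒ hPY   [S -> h P Y]
hPY ⇒ hvMY   [P -> v M]
hvMY ⇒ hvYvhY   [M -> Y v h]
hvYvhY ⇒ hvvPvhY   [Y -> v P]
hvvPvhY ⇒ hvvvMvhY   [P -> v M]
hvvvMvhY ⇒ hvvvtvhY   [M -> t]
hvvvtvhY ⇒ hvvvtvhvh   [Y -> v h]

S ⇒ hPY ⇒ hvMY ⇒ hvYvhY ⇒ hvvPvhY ⇒ hvvvMvhY ⇒ hvvvtvhY ⇒ hvvvtvhvh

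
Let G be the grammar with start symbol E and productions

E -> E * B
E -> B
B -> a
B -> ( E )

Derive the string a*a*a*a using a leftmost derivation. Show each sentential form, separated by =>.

E => E*B => E*B*B => E*B*B*B => B*B*B*B => a*B*B*B => a*a*B*B => a*a*a*B => a*a*a*a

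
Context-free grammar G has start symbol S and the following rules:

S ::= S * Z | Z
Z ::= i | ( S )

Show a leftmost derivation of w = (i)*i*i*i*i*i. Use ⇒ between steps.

S ⇒ S*Z ⇒ S*Z*Z ⇒ S*Z*Z*Z ⇒ S*Z*Z*Z*Z ⇒ S*Z*Z*Z*Z*Z ⇒ Z*Z*Z*Z*Z*Z ⇒ (S)*Z*Z*Z*Z*Z ⇒ (Z)*Z*Z*Z*Z*Z ⇒ (i)*Z*Z*Z*Z*Z ⇒ (i)*i*Z*Z*Z*Z ⇒ (i)*i*i*Z*Z*Z ⇒ (i)*i*i*i*Z*Z ⇒ (i)*i*i*i*i*Z ⇒ (i)*i*i*i*i*i

S ⇒ S*Z   [S ::= S * Z]
S*Z ⇒ S*Z*Z   [S ::= S * Z]
S*Z*Z ⇒ S*Z*Z*Z   [S ::= S * Z]
S*Z*Z*Z ⇒ S*Z*Z*Z*Z   [S ::= S * Z]
S*Z*Z*Z*Z ⇒ S*Z*Z*Z*Z*Z   [S ::= S * Z]
S*Z*Z*Z*Z*Z ⇒ Z*Z*Z*Z*Z*Z   [S ::= Z]
Z*Z*Z*Z*Z*Z ⇒ (S)*Z*Z*Z*Z*Z   [Z ::= ( S )]
(S)*Z*Z*Z*Z*Z ⇒ (Z)*Z*Z*Z*Z*Z   [S ::= Z]
(Z)*Z*Z*Z*Z*Z ⇒ (i)*Z*Z*Z*Z*Z   [Z ::= i]
(i)*Z*Z*Z*Z*Z ⇒ (i)*i*Z*Z*Z*Z   [Z ::= i]
(i)*i*Z*Z*Z*Z ⇒ (i)*i*i*Z*Z*Z   [Z ::= i]
(i)*i*i*Z*Z*Z ⇒ (i)*i*i*i*Z*Z   [Z ::= i]
(i)*i*i*i*Z*Z ⇒ (i)*i*i*i*i*Z   [Z ::= i]
(i)*i*i*i*i*Z ⇒ (i)*i*i*i*i*i   [Z ::= i]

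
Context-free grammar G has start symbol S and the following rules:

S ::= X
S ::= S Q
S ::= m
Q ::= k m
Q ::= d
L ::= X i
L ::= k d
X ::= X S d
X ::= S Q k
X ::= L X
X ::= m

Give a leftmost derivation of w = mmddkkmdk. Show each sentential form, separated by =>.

S => X => SQk => SQQk => XQQk => SQkQQk => XQkQQk => XSdQkQQk => mSdQkQQk => mmdQkQQk => mmddkQQk => mmddkkmQk => mmddkkmdk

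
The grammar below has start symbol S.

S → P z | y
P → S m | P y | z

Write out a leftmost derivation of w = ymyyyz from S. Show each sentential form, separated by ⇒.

S ⇒ Pz ⇒ Pyz ⇒ Pyyz ⇒ Pyyyz ⇒ Smyyyz ⇒ ymyyyz

S ⇒ Pz   [S → P z]
Pz ⇒ Pyz   [P → P y]
Pyz ⇒ Pyyz   [P → P y]
Pyyz ⇒ Pyyyz   [P → P y]
Pyyyz ⇒ Smyyyz   [P → S m]
Smyyyz ⇒ ymyyyz   [S → y]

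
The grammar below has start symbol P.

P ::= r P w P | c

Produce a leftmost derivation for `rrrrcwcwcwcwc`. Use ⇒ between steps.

P⇒rPwP⇒rrPwPwP⇒rrrPwPwPwP⇒rrrrPwPwPwPwP⇒rrrrcwPwPwPwP⇒rrrrcwcwPwPwP⇒rrrrcwcwcwPwP⇒rrrrcwcwcwcwP⇒rrrrcwcwcwcwc

P ⇒ rPwP   [P ::= r P w P]
rPwP ⇒ rrPwPwP   [P ::= r P w P]
rrPwPwP ⇒ rrrPwPwPwP   [P ::= r P w P]
rrrPwPwPwP ⇒ rrrrPwPwPwPwP   [P ::= r P w P]
rrrrPwPwPwPwP ⇒ rrrrcwPwPwPwP   [P ::= c]
rrrrcwPwPwPwP ⇒ rrrrcwcwPwPwP   [P ::= c]
rrrrcwcwPwPwP ⇒ rrrrcwcwcwPwP   [P ::= c]
rrrrcwcwcwPwP ⇒ rrrrcwcwcwcwP   [P ::= c]
rrrrcwcwcwcwP ⇒ rrrrcwcwcwcwc   [P ::= c]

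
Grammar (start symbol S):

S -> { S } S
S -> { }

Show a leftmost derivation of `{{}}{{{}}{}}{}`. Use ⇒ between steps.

S⇒{S}S⇒{{}}S⇒{{}}{S}S⇒{{}}{{S}S}S⇒{{}}{{{}}S}S⇒{{}}{{{}}{}}S⇒{{}}{{{}}{}}{}

S ⇒ {S}S   [S -> { S } S]
{S}S ⇒ {{}}S   [S -> { }]
{{}}S ⇒ {{}}{S}S   [S -> { S } S]
{{}}{S}S ⇒ {{}}{{S}S}S   [S -> { S } S]
{{}}{{S}S}S ⇒ {{}}{{{}}S}S   [S -> { }]
{{}}{{{}}S}S ⇒ {{}}{{{}}{}}S   [S -> { }]
{{}}{{{}}{}}S ⇒ {{}}{{{}}{}}{}   [S -> { }]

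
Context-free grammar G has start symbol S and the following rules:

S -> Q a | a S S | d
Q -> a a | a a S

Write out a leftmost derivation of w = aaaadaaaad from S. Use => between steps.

S => aSS => aQaS => aaaSaS => aaaaSSaS => aaaadSaS => aaaadQaaS => aaaadaaaaS => aaaadaaaad

S => aSS   [S -> a S S]
aSS => aQaS   [S -> Q a]
aQaS => aaaSaS   [Q -> a a S]
aaaSaS => aaaaSSaS   [S -> a S S]
aaaaSSaS => aaaadSaS   [S -> d]
aaaadSaS => aaaadQaaS   [S -> Q a]
aaaadQaaS => aaaadaaaaS   [Q -> a a]
aaaadaaaaS => aaaadaaaad   [S -> d]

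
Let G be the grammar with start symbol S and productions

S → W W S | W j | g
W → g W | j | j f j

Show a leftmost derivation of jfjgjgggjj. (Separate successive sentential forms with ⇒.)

S ⇒ WWS   [S → W W S]
WWS ⇒ jfjWS   [W → j f j]
jfjWS ⇒ jfjgWS   [W → g W]
jfjgWS ⇒ jfjgjS   [W → j]
jfjgjS ⇒ jfjgjWj   [S → W j]
jfjgjWj ⇒ jfjgjgWj   [W → g W]
jfjgjgWj ⇒ jfjgjggWj   [W → g W]
jfjgjggWj ⇒ jfjgjgggWj   [W → g W]
jfjgjgggWj ⇒ jfjgjgggjj   [W → j]

S ⇒ WWS ⇒ jfjWS ⇒ jfjgWS ⇒ jfjgjS ⇒ jfjgjWj ⇒ jfjgjgWj ⇒ jfjgjggWj ⇒ jfjgjgggWj ⇒ jfjgjgggjj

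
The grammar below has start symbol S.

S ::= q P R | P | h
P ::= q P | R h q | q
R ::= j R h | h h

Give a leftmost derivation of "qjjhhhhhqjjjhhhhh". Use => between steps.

S=>qPR=>qRhqR=>qjRhhqR=>qjjRhhhqR=>qjjhhhhhqR=>qjjhhhhhqjRh=>qjjhhhhhqjjRhh=>qjjhhhhhqjjjRhhh=>qjjhhhhhqjjjhhhhh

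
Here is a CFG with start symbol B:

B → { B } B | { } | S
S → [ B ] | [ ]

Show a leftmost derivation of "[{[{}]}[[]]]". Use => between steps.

B=>S=>[B]=>[{B}B]=>[{S}B]=>[{[B]}B]=>[{[{}]}B]=>[{[{}]}S]=>[{[{}]}[B]]=>[{[{}]}[S]]=>[{[{}]}[[]]]

B => S   [B → S]
S => [B]   [S → [ B ]]
[B] => [{B}B]   [B → { B } B]
[{B}B] => [{S}B]   [B → S]
[{S}B] => [{[B]}B]   [S → [ B ]]
[{[B]}B] => [{[{}]}B]   [B → { }]
[{[{}]}B] => [{[{}]}S]   [B → S]
[{[{}]}S] => [{[{}]}[B]]   [S → [ B ]]
[{[{}]}[B]] => [{[{}]}[S]]   [B → S]
[{[{}]}[S]] => [{[{}]}[[]]]   [S → [ ]]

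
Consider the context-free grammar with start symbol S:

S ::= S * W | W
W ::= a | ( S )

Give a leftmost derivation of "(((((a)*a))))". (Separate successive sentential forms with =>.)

S => W   [S ::= W]
W => (S)   [W ::= ( S )]
(S) => (W)   [S ::= W]
(W) => ((S))   [W ::= ( S )]
((S)) => ((W))   [S ::= W]
((W)) => (((S)))   [W ::= ( S )]
(((S))) => (((W)))   [S ::= W]
(((W))) => ((((S))))   [W ::= ( S )]
((((S)))) => ((((S*W))))   [S ::= S * W]
((((S*W)))) => ((((W*W))))   [S ::= W]
((((W*W)))) => (((((S)*W))))   [W ::= ( S )]
(((((S)*W)))) => (((((W)*W))))   [S ::= W]
(((((W)*W)))) => (((((a)*W))))   [W ::= a]
(((((a)*W)))) => (((((a)*a))))   [W ::= a]

S => W => (S) => (W) => ((S)) => ((W)) => (((S))) => (((W))) => ((((S)))) => ((((S*W)))) => ((((W*W)))) => (((((S)*W)))) => (((((W)*W)))) => (((((a)*W)))) => (((((a)*a))))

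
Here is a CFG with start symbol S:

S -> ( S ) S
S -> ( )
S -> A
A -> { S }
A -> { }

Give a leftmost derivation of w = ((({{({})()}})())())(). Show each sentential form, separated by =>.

S => (S)S   [S -> ( S ) S]
(S)S => ((S)S)S   [S -> ( S ) S]
((S)S)S => (((S)S)S)S   [S -> ( S ) S]
(((S)S)S)S => (((A)S)S)S   [S -> A]
(((A)S)S)S => ((({S})S)S)S   [A -> { S }]
((({S})S)S)S => ((({A})S)S)S   [S -> A]
((({A})S)S)S => ((({{S}})S)S)S   [A -> { S }]
((({{S}})S)S)S => ((({{(S)S}})S)S)S   [S -> ( S ) S]
((({{(S)S}})S)S)S => ((({{(A)S}})S)S)S   [S -> A]
((({{(A)S}})S)S)S => ((({{({})S}})S)S)S   [A -> { }]
((({{({})S}})S)S)S => ((({{({})()}})S)S)S   [S -> ( )]
((({{({})()}})S)S)S => ((({{({})()}})())S)S   [S -> ( )]
((({{({})()}})())S)S => ((({{({})()}})())())S   [S -> ( )]
((({{({})()}})())())S => ((({{({})()}})())())()   [S -> ( )]

S => (S)S => ((S)S)S => (((S)S)S)S => (((A)S)S)S => ((({S})S)S)S => ((({A})S)S)S => ((({{S}})S)S)S => ((({{(S)S}})S)S)S => ((({{(A)S}})S)S)S => ((({{({})S}})S)S)S => ((({{({})()}})S)S)S => ((({{({})()}})())S)S => ((({{({})()}})())())S => ((({{({})()}})())())()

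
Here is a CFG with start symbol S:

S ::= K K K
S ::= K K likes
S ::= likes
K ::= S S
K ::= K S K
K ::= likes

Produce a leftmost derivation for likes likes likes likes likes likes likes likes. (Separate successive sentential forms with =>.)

S => K K K   [S ::= K K K]
K K K => K S K K K   [K ::= K S K]
K S K K K => S S S K K K   [K ::= S S]
S S S K K K => K K K S S K K K   [S ::= K K K]
K K K S S K K K => likes K K S S K K K   [K ::= likes]
likes K K S S K K K => likes likes K S S K K K   [K ::= likes]
likes likes K S S K K K => likes likes likes S S K K K   [K ::= likes]
likes likes likes S S K K K => likes likes likes likes S K K K   [S ::= likes]
likes likes likes likes S K K K => likes likes likes likes likes K K K   [S ::= likes]
likes likes likes likes likes K K K => likes likes likes likes likes likes K K   [K ::= likes]
likes likes likes likes likes likes K K => likes likes likes likes likes likes likes K   [K ::= likes]
likes likes likes likes likes likes likes K => likes likes likes likes likes likes likes likes   [K ::= likes]

S => K K K => K S K K K => S S S K K K => K K K S S K K K => likes K K S S K K K => likes likes K S S K K K => likes likes likes S S K K K => likes likes likes likes S K K K => likes likes likes likes likes K K K => likes likes likes likes likes likes K K => likes likes likes likes likes likes likes K => likes likes likes likes likes likes likes likes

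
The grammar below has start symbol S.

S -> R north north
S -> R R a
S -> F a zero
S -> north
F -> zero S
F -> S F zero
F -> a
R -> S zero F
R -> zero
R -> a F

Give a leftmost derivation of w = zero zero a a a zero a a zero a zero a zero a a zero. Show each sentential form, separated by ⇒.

S ⇒ F a zero   [S -> F a zero]
F a zero ⇒ zero S a zero   [F -> zero S]
zero S a zero ⇒ zero R R a a zero   [S -> R R a]
zero R R a a zero ⇒ zero zero R a a zero   [R -> zero]
zero zero R a a zero ⇒ zero zero a F a a zero   [R -> a F]
zero zero a F a a zero ⇒ zero zero a S F zero a a zero   [F -> S F zero]
zero zero a S F zero a a zero ⇒ zero zero a F a zero F zero a a zero   [S -> F a zero]
zero zero a F a zero F zero a a zero ⇒ zero zero a S F zero a zero F zero a a zero   [F -> S F zero]
zero zero a S F zero a zero F zero a a zero ⇒ zero zero a R R a F zero a zero F zero a a zero   [S -> R R a]
zero zero a R R a F zero a zero F zero a a zero ⇒ zero zero a a F R a F zero a zero F zero a a zero   [R -> a F]
zero zero a a F R a F zero a zero F zero a a zero ⇒ zero zero a a a R a F zero a zero F zero a a zero   [F -> a]
zero zero a a a R a F zero a zero F zero a a zero ⇒ zero zero a a a zero a F zero a zero F zero a a zero   [R -> zero]
zero zero a a a zero a F zero a zero F zero a a zero ⇒ zero zero a a a zero a a zero a zero F zero a a zero   [F -> a]
zero zero a a a zero a a zero a zero F zero a a zero ⇒ zero zero a a a zero a a zero a zero a zero a a zero   [F -> a]

S ⇒ F a zero ⇒ zero S a zero ⇒ zero R R a a zero ⇒ zero zero R a a zero ⇒ zero zero a F a a zero ⇒ zero zero a S F zero a a zero ⇒ zero zero a F a zero F zero a a zero ⇒ zero zero a S F zero a zero F zero a a zero ⇒ zero zero a R R a F zero a zero F zero a a zero ⇒ zero zero a a F R a F zero a zero F zero a a zero ⇒ zero zero a a a R a F zero a zero F zero a a zero ⇒ zero zero a a a zero a F zero a zero F zero a a zero ⇒ zero zero a a a zero a a zero a zero F zero a a zero ⇒ zero zero a a a zero a a zero a zero a zero a a zero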